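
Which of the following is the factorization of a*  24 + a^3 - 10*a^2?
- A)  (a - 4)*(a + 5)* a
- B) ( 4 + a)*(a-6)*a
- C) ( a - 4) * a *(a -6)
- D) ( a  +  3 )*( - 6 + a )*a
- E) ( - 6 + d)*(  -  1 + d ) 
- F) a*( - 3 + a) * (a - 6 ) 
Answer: C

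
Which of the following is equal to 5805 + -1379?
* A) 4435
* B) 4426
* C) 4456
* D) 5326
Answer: B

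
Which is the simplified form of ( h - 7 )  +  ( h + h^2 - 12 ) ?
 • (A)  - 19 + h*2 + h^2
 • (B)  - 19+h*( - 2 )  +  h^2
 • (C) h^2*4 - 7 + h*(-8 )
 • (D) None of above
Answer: A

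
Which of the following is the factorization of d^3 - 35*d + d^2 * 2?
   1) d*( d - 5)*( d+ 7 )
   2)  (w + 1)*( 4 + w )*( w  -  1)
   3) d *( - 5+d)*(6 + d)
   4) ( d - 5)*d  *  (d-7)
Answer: 1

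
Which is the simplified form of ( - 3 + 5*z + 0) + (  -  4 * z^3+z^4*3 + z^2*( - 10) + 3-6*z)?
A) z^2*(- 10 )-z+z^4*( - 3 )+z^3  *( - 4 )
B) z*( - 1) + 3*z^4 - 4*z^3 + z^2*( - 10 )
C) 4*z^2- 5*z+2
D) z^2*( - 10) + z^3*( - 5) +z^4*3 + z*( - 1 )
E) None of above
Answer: B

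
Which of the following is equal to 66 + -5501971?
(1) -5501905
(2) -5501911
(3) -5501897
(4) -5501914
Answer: 1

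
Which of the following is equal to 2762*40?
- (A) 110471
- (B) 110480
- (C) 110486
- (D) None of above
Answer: B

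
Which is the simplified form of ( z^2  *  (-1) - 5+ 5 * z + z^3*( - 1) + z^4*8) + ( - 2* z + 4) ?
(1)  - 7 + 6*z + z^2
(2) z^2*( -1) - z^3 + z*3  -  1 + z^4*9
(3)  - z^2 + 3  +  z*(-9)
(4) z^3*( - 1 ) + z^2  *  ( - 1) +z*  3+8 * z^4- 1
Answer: 4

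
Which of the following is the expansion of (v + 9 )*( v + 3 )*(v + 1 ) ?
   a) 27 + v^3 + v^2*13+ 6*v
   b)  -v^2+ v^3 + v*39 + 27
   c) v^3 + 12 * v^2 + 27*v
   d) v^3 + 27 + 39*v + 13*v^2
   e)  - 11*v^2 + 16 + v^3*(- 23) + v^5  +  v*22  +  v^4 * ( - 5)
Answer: d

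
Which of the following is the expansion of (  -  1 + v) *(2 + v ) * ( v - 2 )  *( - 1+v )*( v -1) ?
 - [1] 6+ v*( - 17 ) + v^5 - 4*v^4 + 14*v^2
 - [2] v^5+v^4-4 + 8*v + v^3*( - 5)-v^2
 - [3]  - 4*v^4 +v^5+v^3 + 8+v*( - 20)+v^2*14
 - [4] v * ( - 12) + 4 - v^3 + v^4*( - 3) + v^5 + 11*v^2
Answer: 4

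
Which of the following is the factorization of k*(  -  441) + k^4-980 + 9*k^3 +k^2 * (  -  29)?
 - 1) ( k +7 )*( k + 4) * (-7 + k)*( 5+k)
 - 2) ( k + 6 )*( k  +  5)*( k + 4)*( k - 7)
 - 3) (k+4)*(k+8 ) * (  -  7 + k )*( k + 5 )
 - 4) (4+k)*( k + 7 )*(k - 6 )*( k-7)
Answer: 1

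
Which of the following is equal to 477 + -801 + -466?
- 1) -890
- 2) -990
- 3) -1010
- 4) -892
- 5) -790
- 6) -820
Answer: 5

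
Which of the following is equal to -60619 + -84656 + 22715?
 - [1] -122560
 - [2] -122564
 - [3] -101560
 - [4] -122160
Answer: 1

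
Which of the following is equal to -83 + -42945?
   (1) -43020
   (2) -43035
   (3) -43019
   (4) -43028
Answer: 4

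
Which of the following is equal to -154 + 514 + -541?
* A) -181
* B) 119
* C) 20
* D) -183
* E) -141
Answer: A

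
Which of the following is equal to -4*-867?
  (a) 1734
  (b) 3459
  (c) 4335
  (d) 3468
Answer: d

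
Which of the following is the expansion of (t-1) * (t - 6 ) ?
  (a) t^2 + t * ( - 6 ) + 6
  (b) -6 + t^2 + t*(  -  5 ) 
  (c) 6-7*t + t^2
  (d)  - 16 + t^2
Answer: c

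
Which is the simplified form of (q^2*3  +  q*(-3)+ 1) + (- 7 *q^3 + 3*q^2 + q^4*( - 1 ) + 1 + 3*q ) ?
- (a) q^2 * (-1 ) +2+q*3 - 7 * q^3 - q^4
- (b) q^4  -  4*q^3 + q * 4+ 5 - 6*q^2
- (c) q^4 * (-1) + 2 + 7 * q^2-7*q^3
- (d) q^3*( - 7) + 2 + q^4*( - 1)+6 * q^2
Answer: d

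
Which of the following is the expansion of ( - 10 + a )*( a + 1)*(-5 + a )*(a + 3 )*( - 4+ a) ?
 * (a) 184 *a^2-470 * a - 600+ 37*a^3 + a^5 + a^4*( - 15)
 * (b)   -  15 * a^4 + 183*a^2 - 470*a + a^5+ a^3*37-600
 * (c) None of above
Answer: b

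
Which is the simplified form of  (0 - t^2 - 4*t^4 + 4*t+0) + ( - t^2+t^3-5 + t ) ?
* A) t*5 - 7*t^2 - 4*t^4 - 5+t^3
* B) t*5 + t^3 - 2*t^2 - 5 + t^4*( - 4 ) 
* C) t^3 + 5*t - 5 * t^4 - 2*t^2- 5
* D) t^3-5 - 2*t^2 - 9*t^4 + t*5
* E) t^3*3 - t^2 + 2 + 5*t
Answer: B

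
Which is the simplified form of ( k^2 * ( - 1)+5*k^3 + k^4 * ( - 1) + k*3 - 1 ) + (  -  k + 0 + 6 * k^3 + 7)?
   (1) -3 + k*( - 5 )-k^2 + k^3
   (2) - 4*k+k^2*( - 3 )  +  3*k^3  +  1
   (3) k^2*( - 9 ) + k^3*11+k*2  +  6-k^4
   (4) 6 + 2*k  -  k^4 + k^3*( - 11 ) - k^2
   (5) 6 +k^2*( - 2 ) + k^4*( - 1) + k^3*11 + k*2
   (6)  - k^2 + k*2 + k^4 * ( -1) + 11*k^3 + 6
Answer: 6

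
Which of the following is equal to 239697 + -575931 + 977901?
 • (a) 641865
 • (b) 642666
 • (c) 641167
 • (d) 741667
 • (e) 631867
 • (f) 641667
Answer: f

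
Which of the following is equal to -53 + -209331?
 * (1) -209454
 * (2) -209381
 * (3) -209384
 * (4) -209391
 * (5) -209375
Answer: 3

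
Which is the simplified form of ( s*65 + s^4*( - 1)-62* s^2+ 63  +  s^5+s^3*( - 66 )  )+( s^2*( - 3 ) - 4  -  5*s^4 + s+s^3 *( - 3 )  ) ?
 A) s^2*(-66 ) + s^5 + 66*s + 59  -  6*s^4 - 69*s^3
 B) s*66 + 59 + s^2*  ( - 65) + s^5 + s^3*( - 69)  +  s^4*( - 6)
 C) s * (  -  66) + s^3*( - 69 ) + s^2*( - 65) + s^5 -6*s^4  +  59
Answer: B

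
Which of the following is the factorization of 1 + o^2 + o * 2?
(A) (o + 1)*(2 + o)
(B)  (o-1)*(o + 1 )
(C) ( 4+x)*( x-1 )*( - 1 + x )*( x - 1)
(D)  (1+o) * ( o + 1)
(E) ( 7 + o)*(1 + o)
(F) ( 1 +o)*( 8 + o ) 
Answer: D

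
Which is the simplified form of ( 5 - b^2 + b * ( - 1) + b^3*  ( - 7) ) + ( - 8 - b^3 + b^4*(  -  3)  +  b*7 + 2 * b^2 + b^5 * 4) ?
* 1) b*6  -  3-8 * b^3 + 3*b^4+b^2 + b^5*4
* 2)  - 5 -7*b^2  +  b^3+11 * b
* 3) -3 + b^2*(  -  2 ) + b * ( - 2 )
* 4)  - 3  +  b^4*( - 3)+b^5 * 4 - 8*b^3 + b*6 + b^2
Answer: 4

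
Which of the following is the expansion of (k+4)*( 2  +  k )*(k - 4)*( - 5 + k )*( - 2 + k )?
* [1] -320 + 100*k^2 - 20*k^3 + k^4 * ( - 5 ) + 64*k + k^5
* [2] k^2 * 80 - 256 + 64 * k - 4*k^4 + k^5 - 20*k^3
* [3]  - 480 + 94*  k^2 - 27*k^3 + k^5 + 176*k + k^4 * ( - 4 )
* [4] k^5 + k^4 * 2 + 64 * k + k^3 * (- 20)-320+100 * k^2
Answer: 1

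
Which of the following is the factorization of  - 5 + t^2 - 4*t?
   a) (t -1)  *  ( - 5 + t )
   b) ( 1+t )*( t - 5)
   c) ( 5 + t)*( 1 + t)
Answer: b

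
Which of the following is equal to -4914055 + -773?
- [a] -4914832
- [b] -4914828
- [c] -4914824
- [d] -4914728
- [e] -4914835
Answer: b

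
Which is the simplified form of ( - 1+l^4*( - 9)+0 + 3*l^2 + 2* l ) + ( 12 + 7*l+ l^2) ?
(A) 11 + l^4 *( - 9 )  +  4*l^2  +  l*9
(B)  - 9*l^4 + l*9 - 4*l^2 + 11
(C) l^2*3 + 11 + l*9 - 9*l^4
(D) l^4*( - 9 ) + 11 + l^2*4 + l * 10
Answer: A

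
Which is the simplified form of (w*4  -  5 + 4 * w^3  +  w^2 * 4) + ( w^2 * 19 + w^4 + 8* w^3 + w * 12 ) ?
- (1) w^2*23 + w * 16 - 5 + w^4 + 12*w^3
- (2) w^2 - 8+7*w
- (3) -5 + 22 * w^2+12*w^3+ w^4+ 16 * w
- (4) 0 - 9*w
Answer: 1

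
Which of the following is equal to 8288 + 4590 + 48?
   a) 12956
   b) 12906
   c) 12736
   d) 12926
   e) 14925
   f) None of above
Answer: d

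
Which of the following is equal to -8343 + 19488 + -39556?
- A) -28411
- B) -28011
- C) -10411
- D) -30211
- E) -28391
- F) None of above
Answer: A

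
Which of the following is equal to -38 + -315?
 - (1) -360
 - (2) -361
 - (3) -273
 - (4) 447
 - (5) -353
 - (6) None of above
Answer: 5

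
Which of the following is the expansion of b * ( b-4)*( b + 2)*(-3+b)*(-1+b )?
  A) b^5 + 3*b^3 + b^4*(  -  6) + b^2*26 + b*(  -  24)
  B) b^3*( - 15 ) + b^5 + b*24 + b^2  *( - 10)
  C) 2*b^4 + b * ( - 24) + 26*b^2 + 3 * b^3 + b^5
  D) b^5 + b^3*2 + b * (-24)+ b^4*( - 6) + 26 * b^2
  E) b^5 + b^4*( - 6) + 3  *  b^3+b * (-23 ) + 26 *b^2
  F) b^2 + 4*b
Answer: A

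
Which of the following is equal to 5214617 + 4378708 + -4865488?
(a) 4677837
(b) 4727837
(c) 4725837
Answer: b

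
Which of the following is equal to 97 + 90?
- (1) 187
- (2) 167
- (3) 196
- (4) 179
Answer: 1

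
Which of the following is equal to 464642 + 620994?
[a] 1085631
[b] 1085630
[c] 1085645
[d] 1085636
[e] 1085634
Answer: d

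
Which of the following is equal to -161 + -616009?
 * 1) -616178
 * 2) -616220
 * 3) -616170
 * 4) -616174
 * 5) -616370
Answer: 3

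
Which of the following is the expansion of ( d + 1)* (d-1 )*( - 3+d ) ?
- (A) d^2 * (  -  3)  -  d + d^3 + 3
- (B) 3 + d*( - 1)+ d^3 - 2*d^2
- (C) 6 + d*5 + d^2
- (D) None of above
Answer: A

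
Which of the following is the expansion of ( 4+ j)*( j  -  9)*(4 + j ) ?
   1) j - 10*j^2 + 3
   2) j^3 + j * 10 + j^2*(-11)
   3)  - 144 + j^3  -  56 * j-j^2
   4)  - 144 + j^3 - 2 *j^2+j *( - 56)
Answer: 3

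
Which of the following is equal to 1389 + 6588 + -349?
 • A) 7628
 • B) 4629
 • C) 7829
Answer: A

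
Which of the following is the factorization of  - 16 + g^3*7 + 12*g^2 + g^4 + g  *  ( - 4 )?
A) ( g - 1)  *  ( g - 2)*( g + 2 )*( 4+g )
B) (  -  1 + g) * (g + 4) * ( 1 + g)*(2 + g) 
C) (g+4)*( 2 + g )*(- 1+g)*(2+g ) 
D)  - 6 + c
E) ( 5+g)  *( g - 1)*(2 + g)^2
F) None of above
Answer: C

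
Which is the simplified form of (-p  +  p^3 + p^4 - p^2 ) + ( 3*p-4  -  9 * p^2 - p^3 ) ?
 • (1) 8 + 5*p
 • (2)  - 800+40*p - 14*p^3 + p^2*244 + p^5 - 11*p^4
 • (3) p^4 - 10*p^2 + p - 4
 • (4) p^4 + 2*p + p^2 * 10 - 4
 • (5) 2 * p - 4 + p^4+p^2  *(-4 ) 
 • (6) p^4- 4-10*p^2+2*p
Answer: 6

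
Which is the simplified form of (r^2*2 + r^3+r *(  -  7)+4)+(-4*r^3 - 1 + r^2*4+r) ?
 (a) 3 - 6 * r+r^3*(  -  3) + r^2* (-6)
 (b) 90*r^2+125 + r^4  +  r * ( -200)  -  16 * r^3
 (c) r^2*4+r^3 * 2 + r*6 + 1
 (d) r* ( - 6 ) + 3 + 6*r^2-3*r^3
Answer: d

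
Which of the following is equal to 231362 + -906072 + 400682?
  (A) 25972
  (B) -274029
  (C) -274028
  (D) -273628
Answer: C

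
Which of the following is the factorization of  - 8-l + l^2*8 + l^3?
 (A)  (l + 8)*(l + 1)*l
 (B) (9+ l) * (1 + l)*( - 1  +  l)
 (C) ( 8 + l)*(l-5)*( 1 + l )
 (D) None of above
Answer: D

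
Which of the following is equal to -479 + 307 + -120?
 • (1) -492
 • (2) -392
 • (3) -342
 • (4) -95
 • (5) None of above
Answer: 5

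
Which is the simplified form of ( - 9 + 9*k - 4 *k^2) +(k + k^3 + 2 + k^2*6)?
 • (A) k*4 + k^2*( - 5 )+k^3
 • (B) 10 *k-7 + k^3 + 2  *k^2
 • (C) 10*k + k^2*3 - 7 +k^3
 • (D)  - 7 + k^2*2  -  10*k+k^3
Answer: B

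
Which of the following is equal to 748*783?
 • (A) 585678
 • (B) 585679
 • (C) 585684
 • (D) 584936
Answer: C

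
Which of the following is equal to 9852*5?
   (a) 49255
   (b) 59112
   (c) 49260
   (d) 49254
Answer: c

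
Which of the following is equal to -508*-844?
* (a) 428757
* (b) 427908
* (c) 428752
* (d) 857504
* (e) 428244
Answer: c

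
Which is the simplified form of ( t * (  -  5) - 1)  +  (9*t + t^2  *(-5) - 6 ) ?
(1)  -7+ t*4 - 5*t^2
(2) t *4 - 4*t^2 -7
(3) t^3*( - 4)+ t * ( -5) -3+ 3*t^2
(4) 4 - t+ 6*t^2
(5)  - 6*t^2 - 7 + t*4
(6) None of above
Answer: 1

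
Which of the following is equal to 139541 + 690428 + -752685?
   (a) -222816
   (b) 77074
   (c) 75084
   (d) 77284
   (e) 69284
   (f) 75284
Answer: d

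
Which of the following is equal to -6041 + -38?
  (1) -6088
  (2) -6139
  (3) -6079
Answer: 3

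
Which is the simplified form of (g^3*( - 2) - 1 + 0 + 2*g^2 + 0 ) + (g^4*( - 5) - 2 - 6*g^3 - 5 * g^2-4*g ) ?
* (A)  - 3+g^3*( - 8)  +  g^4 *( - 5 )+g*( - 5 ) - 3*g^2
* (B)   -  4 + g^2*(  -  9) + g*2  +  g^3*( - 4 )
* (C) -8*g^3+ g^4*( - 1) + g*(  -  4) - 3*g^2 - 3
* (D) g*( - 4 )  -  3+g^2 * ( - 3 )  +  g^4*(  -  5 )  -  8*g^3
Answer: D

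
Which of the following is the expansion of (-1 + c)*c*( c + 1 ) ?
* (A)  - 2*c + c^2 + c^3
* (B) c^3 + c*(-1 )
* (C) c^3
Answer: B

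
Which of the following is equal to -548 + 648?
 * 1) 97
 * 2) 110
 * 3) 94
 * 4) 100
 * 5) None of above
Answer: 4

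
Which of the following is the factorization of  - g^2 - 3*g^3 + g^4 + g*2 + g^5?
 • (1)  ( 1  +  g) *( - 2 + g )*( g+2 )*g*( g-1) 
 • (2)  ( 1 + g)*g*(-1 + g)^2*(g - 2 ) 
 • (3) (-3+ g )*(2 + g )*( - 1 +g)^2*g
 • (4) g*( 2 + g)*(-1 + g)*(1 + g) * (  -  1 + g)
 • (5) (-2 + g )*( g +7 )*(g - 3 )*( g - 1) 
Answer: 4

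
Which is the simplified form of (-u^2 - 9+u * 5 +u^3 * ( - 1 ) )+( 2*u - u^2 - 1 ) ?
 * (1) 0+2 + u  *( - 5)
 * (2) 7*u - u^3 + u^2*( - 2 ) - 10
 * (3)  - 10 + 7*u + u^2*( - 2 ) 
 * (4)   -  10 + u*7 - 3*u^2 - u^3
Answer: 2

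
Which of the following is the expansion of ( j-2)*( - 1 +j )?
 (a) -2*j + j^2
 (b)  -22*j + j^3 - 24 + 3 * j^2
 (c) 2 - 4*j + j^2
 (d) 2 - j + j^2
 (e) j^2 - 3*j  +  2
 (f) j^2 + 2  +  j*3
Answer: e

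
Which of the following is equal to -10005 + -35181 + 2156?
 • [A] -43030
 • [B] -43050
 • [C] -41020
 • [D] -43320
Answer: A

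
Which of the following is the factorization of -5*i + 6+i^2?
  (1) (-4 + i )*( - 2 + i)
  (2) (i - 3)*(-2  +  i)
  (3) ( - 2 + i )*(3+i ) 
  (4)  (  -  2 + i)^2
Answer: 2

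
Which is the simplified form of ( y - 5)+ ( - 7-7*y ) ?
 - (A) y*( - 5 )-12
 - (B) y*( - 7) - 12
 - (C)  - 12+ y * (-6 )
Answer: C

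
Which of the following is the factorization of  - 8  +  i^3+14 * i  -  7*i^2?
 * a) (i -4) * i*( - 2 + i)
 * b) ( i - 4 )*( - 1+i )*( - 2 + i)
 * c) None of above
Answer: b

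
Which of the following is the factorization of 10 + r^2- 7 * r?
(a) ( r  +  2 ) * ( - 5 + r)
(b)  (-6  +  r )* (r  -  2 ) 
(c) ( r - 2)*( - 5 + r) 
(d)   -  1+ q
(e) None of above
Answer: c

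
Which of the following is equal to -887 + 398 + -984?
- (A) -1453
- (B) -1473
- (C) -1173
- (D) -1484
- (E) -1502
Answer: B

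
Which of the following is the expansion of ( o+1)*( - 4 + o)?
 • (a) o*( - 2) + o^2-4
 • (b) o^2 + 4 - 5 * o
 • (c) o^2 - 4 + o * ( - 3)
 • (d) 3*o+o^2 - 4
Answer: c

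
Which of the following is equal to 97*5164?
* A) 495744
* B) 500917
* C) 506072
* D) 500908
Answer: D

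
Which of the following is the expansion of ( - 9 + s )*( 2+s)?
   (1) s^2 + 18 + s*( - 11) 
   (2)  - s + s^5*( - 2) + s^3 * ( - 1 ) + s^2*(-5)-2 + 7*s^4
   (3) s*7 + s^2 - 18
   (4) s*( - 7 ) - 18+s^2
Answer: 4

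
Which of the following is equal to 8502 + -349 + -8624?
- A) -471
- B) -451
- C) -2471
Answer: A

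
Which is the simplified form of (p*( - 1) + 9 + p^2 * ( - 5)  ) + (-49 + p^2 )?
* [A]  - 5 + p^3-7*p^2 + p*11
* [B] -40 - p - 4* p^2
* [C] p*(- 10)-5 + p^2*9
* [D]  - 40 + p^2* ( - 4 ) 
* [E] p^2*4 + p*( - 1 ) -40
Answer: B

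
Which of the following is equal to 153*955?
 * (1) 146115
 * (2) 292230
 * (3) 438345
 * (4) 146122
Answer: 1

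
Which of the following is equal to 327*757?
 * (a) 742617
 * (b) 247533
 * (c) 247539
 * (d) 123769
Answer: c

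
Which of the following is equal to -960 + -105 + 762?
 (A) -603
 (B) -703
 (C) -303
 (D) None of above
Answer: C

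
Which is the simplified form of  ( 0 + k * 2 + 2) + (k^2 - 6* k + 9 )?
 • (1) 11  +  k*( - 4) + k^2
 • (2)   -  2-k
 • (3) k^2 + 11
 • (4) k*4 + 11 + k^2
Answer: 1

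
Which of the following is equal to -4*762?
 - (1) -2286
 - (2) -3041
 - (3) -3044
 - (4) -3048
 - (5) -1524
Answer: 4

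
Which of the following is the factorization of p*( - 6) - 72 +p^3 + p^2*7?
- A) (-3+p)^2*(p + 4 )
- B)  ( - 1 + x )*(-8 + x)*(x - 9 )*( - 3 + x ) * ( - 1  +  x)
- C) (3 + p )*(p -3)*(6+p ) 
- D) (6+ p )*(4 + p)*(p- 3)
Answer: D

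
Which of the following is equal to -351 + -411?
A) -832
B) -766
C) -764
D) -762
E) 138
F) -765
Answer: D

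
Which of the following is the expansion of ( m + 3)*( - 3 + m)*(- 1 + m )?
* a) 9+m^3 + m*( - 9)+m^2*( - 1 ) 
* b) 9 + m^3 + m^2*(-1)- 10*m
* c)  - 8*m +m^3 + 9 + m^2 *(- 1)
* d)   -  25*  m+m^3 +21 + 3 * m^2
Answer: a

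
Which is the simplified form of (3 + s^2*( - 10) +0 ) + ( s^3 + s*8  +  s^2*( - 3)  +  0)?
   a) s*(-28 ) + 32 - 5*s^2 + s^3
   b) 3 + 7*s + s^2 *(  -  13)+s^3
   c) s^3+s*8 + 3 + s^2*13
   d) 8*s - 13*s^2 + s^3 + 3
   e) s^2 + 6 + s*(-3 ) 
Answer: d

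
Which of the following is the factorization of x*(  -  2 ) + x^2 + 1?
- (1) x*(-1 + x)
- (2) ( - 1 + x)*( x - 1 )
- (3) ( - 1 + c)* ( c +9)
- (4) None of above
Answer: 2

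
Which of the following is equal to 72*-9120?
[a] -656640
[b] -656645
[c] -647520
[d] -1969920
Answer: a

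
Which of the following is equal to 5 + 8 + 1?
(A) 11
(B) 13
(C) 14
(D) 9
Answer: C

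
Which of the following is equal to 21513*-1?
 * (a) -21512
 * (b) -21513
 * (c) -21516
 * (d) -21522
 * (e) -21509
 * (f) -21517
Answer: b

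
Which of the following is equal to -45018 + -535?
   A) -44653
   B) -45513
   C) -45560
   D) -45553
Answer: D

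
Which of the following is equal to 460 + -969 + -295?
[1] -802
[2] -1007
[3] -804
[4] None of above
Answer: 3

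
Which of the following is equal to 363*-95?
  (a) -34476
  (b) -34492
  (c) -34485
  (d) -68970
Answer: c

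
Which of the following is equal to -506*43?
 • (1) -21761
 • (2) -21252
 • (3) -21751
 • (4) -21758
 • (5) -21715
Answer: 4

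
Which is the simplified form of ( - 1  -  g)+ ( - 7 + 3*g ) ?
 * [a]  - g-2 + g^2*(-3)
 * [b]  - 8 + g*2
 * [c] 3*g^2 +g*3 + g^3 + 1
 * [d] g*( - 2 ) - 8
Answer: b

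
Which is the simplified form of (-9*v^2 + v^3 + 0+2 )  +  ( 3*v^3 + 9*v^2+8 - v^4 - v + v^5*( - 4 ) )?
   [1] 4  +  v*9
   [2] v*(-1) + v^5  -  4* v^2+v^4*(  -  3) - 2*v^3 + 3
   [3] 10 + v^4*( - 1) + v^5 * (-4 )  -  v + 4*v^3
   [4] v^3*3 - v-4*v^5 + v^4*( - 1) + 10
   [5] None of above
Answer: 3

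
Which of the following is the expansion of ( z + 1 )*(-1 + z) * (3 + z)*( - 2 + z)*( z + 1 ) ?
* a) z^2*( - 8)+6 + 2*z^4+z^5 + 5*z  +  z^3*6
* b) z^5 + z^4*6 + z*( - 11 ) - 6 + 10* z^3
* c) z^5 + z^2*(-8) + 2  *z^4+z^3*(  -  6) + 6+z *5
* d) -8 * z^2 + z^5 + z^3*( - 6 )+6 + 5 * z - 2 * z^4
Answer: c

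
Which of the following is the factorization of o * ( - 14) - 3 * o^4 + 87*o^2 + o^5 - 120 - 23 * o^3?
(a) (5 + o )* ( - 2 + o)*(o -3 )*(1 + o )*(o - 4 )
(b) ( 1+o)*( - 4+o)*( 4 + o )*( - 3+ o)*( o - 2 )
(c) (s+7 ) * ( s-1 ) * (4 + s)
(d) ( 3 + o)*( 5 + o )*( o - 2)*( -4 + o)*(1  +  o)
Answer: a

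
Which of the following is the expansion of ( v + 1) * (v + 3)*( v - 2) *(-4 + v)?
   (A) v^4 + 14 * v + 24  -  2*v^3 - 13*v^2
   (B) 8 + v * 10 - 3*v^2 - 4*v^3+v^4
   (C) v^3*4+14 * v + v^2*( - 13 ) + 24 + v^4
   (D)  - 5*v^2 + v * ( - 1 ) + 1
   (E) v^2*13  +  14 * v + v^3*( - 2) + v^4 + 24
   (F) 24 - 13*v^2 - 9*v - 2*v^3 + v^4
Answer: A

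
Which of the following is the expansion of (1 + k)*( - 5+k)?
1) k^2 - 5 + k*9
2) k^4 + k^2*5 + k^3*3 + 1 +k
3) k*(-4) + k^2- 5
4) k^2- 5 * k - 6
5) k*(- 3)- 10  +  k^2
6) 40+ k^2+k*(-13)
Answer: 3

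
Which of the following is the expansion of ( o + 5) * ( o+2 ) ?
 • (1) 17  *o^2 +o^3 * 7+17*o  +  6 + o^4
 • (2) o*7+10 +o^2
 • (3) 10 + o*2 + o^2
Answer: 2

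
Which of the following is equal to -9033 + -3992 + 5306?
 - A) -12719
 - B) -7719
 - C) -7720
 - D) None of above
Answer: B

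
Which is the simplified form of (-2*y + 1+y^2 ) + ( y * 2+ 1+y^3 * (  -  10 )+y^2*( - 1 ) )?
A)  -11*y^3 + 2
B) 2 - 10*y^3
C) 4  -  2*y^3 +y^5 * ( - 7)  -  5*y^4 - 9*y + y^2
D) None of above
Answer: B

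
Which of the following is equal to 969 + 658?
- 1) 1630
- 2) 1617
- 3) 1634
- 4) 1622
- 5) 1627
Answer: 5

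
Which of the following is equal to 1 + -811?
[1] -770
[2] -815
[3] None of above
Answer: 3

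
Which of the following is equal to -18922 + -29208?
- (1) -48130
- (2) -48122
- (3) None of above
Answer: 1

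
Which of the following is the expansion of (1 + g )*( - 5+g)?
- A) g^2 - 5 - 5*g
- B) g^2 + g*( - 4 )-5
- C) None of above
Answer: B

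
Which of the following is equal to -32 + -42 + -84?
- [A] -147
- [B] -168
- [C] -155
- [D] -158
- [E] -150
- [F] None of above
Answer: D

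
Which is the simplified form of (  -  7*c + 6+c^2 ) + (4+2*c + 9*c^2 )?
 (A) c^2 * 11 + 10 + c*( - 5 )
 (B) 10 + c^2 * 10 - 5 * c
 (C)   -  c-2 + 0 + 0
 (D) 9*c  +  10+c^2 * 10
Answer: B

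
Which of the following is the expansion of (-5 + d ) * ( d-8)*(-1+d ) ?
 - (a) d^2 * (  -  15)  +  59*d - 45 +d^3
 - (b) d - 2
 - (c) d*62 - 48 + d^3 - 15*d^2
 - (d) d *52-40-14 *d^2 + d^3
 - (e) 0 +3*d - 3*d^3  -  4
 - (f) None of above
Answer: f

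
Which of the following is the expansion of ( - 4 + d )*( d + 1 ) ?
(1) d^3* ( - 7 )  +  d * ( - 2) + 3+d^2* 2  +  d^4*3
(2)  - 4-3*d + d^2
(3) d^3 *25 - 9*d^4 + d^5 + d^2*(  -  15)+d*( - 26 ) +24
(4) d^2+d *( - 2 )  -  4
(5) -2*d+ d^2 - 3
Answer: 2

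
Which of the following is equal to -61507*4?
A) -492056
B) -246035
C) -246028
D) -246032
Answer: C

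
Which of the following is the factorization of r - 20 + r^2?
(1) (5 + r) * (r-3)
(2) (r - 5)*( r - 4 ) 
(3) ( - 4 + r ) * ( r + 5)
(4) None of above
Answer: 3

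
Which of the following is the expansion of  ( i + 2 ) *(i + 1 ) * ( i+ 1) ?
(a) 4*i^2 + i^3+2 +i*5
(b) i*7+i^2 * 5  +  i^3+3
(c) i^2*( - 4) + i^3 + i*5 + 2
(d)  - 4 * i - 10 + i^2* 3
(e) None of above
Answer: a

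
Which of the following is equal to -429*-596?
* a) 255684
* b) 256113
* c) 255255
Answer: a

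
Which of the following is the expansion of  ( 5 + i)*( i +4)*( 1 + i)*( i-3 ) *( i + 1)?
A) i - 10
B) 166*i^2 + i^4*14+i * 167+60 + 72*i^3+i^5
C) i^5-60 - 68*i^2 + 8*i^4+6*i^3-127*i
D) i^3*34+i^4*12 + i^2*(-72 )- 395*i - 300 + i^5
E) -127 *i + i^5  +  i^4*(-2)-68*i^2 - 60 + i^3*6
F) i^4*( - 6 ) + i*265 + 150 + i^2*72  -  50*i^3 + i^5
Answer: C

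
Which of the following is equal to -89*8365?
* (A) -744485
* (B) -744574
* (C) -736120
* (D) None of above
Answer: A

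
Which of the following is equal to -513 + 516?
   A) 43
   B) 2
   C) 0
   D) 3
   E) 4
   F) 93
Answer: D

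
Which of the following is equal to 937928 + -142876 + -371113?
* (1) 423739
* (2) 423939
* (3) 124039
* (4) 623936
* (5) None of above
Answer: 2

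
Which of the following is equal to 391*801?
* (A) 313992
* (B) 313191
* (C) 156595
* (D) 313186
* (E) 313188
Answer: B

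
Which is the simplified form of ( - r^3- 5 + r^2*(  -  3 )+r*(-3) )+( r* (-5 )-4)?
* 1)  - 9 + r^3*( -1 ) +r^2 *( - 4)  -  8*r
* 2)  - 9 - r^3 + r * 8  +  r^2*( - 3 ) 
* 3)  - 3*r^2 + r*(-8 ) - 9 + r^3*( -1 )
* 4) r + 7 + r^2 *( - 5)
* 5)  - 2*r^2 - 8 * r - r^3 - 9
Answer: 3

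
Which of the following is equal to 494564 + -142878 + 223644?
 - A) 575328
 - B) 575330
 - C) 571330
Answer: B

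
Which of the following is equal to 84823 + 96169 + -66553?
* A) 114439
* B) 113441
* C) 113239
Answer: A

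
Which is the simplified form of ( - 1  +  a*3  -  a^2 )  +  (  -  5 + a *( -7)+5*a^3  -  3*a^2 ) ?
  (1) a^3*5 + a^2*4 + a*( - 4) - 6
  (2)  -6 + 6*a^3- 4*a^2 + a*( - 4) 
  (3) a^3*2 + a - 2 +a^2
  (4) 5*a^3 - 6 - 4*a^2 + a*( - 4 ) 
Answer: 4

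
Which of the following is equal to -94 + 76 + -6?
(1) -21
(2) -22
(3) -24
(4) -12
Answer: 3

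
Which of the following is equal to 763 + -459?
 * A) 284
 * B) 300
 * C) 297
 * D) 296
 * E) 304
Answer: E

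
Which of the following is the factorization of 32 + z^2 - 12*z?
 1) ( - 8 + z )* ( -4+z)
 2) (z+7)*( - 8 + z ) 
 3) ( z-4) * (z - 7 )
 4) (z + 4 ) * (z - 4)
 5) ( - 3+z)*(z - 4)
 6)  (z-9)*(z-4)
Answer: 1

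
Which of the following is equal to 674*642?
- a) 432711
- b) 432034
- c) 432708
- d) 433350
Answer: c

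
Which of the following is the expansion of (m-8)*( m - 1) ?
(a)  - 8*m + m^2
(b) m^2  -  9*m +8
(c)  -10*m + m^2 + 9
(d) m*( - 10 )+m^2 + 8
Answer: b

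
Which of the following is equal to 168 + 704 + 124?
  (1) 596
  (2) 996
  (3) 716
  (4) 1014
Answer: 2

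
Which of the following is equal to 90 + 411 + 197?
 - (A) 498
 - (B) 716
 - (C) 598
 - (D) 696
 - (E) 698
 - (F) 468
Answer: E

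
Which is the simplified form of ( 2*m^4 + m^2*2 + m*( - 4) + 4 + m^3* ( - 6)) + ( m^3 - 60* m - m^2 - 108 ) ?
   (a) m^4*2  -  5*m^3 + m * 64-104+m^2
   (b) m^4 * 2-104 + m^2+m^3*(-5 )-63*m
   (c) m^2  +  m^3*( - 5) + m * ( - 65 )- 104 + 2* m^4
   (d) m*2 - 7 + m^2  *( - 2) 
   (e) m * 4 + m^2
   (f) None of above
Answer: f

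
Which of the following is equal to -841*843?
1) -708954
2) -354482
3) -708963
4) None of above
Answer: 3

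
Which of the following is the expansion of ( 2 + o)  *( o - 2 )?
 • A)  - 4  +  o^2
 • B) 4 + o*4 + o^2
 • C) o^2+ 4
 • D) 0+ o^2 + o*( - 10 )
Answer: A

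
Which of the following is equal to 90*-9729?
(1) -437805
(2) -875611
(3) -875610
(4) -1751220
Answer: 3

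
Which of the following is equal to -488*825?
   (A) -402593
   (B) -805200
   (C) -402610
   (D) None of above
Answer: D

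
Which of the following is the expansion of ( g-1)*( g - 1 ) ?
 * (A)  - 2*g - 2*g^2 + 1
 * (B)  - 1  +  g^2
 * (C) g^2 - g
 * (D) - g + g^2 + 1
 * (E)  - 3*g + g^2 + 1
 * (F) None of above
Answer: F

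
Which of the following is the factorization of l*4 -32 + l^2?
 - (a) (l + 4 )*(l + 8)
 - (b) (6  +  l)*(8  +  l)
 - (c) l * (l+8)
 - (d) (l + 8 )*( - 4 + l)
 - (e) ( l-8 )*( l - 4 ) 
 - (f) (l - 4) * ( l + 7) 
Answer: d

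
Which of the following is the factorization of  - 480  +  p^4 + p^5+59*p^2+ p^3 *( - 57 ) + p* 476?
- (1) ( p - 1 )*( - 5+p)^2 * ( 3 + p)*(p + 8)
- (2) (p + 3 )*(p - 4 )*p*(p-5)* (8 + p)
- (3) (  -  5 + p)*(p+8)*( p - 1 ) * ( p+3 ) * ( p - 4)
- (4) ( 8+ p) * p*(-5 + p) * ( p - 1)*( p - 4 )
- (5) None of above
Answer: 3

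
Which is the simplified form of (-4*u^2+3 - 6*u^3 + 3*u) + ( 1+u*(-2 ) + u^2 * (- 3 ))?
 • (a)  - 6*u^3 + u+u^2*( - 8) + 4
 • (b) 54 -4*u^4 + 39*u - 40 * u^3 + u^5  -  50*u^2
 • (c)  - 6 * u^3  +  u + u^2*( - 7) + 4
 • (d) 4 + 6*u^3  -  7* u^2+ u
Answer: c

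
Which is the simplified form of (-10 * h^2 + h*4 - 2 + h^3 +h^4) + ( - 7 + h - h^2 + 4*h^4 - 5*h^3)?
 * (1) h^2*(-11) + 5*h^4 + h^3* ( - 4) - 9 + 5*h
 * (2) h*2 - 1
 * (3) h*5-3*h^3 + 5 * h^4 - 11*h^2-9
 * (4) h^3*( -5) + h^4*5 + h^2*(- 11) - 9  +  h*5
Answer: 1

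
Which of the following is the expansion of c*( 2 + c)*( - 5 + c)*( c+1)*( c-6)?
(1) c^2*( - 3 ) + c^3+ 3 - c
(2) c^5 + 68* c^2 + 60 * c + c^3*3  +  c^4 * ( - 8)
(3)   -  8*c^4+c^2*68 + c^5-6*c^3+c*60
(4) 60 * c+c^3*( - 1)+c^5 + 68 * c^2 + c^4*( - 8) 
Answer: 4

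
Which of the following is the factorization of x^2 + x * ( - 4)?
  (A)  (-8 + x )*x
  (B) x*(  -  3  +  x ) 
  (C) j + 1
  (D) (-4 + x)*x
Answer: D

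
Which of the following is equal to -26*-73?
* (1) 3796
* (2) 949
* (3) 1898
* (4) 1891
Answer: 3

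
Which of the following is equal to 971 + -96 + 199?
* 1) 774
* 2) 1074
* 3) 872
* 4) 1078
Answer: 2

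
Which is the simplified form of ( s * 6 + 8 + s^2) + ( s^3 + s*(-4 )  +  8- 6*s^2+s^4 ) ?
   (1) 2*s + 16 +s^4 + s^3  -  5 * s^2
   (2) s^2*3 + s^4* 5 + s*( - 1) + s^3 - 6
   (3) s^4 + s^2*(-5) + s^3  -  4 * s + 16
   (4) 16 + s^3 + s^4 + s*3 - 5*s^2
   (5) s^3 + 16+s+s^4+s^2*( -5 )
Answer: 1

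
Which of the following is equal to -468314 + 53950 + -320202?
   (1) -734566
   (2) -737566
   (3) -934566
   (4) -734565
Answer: 1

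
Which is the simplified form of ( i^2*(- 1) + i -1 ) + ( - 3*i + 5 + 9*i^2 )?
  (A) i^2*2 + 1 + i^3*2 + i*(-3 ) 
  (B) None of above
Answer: B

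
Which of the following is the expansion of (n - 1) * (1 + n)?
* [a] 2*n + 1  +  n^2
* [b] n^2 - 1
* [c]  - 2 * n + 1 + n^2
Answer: b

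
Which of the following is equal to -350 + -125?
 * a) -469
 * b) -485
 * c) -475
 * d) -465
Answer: c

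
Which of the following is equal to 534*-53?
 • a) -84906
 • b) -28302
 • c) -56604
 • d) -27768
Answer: b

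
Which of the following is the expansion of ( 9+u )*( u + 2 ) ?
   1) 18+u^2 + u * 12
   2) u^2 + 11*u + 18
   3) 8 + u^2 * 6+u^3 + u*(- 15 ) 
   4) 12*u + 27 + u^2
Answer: 2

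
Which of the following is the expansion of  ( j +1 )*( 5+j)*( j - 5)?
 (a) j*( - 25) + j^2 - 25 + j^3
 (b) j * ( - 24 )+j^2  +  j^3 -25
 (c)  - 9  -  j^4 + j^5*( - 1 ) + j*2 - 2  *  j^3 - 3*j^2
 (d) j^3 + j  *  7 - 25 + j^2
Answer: a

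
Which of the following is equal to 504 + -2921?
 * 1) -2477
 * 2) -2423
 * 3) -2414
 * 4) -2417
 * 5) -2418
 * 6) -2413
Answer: 4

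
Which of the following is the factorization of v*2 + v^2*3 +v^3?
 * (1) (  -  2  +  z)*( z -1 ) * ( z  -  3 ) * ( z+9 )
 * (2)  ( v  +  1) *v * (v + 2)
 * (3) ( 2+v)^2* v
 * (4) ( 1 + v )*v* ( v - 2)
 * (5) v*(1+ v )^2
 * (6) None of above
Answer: 2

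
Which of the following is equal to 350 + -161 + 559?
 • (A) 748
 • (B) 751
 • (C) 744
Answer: A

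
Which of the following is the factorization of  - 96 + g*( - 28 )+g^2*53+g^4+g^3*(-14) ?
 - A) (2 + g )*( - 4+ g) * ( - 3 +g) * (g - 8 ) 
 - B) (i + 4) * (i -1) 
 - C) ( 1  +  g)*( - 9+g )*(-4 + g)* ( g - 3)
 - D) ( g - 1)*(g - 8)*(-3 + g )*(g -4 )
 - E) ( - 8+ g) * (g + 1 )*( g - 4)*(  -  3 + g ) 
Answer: E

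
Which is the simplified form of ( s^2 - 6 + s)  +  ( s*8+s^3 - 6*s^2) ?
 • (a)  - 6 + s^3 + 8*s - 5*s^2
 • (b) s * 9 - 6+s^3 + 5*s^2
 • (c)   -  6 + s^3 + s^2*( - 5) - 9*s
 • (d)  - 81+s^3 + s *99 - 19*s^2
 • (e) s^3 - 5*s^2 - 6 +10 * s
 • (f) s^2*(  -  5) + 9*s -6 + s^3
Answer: f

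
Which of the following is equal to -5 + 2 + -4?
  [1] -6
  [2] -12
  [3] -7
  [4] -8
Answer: 3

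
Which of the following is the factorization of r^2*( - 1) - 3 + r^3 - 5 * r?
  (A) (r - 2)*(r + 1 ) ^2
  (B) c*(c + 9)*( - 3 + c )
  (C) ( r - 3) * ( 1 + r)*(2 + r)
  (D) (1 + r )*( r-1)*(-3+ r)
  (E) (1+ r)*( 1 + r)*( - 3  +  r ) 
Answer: E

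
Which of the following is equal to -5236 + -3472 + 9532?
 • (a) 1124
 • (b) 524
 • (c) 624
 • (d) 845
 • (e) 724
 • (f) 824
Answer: f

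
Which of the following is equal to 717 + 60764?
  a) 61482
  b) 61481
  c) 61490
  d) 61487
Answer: b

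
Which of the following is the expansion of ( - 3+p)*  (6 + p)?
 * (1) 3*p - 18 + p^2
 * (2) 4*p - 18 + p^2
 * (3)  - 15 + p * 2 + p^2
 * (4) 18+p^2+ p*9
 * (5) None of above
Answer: 1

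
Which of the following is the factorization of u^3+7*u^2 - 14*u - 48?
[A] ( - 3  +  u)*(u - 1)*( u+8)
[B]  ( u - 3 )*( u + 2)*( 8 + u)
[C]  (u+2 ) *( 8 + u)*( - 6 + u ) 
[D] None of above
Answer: B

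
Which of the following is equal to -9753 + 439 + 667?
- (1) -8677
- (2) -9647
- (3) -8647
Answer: 3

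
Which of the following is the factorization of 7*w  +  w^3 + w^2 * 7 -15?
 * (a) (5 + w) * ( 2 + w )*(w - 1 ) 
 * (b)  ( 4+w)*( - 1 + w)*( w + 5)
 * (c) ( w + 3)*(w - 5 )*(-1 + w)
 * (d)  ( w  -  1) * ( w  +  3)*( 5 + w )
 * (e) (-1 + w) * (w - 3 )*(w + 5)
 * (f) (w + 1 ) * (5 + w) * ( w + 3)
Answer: d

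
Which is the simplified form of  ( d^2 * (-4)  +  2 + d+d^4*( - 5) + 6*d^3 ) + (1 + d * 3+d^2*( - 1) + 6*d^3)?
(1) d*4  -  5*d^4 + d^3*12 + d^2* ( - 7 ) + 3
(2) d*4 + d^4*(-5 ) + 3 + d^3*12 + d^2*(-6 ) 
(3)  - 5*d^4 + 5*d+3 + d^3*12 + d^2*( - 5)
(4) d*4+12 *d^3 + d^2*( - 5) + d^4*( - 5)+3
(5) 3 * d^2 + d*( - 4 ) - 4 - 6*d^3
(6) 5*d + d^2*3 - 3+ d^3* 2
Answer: 4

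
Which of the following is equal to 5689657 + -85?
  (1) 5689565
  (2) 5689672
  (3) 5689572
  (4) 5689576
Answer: 3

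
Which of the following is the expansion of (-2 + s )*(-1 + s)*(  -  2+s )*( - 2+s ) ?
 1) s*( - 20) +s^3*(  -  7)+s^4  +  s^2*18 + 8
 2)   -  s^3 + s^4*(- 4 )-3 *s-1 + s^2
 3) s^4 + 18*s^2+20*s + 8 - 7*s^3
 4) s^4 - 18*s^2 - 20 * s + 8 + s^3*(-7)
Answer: 1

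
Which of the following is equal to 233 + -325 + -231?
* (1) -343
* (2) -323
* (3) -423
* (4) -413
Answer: 2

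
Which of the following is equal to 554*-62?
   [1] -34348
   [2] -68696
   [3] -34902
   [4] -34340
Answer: 1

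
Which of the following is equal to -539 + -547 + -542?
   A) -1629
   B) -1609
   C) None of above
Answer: C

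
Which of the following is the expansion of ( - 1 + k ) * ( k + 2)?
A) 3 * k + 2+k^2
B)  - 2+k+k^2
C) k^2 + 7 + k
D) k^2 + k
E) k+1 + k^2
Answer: B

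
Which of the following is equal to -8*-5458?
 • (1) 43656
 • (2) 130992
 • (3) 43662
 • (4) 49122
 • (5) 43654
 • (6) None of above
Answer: 6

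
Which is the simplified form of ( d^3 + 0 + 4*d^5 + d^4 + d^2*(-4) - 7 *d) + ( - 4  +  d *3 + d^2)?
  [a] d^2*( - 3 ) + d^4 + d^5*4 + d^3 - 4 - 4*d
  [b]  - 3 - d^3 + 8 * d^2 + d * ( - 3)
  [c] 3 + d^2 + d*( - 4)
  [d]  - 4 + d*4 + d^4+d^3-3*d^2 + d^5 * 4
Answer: a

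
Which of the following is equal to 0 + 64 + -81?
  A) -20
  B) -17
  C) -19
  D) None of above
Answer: B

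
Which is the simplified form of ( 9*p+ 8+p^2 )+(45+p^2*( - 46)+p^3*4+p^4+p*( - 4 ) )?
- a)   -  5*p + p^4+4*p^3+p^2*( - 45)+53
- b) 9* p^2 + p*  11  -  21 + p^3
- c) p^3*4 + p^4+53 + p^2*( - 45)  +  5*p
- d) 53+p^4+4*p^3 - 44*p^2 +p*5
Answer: c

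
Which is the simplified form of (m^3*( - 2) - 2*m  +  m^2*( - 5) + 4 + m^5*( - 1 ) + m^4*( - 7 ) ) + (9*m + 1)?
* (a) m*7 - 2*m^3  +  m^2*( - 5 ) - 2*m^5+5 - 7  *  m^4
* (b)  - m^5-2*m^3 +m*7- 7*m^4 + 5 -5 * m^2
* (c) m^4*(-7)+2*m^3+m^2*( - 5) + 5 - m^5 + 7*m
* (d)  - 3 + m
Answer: b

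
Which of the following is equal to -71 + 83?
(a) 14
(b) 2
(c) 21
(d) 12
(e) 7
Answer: d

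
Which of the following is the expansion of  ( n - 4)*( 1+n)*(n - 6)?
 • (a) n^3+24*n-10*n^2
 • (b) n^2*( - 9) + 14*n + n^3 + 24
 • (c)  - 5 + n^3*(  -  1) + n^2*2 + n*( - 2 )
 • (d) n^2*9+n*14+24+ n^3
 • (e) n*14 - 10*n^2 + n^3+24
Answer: b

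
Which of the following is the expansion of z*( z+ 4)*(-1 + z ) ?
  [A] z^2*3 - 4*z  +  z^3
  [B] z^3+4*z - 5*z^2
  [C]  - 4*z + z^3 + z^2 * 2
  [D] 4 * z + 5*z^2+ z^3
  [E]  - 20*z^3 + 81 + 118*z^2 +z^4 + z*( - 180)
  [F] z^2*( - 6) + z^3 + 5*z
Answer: A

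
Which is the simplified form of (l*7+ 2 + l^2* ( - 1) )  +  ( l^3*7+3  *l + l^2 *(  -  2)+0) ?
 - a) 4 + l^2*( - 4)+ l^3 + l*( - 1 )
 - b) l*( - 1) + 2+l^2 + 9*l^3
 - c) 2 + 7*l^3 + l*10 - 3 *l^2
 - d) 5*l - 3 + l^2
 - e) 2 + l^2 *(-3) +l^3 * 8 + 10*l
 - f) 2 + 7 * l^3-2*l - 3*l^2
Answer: c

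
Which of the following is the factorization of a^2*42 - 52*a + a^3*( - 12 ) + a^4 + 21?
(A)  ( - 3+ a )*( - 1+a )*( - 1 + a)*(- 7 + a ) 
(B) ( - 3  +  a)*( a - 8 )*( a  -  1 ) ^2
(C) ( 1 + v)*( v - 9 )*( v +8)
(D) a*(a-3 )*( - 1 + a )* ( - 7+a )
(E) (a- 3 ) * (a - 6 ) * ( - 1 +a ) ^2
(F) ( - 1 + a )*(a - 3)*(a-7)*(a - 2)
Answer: A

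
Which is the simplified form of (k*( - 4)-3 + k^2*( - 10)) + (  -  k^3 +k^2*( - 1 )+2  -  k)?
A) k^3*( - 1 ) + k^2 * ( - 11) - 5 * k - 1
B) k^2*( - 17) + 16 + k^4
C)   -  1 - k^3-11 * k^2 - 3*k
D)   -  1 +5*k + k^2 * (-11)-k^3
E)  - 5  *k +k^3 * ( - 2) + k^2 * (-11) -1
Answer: A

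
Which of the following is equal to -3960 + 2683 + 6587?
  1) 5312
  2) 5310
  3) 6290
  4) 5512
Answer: 2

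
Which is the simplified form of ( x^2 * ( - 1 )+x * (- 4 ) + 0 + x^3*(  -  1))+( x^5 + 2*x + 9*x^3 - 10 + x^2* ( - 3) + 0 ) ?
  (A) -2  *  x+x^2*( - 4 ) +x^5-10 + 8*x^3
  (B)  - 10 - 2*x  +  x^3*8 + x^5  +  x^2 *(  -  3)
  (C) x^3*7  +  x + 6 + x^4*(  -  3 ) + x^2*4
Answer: A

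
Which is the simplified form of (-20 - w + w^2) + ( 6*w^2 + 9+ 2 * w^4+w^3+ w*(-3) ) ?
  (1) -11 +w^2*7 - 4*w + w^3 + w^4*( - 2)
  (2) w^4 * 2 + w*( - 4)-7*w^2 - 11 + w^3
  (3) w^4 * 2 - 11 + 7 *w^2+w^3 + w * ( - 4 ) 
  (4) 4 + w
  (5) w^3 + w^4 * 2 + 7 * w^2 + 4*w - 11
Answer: 3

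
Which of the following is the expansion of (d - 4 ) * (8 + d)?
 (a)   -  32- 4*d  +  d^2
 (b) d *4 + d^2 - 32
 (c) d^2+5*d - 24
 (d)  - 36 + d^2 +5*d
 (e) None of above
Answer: b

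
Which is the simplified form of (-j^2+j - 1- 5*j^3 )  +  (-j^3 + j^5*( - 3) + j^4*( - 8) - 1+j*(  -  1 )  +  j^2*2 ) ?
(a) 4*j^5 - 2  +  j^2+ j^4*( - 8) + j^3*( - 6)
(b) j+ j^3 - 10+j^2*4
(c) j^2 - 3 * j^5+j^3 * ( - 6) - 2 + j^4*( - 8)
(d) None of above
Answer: c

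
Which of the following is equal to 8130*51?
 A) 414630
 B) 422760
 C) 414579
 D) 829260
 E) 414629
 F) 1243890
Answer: A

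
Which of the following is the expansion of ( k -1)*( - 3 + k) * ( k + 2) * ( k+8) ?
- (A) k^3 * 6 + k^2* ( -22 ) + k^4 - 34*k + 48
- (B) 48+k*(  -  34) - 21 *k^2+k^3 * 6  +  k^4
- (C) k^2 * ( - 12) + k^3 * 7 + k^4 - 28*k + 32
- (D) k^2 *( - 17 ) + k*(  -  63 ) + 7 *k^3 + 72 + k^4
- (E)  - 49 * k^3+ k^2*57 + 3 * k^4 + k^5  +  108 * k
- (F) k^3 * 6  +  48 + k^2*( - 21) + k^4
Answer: B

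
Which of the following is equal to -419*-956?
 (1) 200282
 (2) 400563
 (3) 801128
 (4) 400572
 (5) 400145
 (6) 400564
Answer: 6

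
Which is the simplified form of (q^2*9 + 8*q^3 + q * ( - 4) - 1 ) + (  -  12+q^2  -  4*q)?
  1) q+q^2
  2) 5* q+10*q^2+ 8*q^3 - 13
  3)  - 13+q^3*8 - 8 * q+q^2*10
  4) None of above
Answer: 3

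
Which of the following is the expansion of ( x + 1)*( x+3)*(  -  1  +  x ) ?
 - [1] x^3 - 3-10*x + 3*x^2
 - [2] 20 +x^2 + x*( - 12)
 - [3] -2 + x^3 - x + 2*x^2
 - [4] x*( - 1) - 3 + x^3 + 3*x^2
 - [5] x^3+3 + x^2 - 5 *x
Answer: 4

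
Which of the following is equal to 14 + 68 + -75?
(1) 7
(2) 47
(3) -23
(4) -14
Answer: 1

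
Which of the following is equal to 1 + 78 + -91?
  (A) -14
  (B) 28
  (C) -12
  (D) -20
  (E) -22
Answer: C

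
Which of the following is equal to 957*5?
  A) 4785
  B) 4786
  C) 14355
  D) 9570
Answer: A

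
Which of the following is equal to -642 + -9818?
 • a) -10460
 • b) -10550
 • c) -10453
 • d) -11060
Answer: a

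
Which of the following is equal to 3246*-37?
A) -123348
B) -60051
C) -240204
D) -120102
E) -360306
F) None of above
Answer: D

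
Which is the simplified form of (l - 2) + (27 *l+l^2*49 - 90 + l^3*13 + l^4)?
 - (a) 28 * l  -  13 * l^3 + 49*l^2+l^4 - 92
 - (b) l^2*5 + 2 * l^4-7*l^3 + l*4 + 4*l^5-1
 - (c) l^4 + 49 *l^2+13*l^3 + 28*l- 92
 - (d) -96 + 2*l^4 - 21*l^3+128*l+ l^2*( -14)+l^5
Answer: c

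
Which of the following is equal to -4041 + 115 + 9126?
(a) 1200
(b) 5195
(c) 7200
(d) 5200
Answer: d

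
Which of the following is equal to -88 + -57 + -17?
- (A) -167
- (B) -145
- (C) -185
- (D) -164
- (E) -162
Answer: E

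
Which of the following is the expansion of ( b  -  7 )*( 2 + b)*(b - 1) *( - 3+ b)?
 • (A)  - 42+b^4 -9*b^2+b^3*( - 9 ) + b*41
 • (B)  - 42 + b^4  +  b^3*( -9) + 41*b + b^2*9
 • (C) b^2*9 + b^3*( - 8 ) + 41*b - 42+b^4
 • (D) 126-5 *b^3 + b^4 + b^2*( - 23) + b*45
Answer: B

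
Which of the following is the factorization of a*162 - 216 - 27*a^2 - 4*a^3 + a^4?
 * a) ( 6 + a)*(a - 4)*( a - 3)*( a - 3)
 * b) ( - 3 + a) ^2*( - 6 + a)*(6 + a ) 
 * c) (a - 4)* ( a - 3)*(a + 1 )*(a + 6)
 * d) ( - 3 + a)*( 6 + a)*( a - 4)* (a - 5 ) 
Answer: a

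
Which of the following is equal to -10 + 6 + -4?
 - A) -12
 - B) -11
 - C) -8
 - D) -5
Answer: C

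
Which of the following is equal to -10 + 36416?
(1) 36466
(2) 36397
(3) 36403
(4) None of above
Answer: 4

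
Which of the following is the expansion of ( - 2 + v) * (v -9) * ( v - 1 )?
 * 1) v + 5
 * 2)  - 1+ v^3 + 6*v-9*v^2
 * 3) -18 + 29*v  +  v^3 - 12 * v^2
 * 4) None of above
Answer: 3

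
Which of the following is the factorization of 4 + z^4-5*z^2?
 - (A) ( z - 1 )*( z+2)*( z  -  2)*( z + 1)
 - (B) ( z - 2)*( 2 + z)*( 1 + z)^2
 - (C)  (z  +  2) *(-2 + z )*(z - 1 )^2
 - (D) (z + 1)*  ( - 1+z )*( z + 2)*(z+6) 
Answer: A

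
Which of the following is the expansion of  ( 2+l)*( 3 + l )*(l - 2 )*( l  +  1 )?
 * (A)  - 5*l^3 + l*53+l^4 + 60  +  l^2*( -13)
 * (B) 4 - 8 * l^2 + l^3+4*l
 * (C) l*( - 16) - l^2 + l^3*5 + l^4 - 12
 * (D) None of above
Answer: D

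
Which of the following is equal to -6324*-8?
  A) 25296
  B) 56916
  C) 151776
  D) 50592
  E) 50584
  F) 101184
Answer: D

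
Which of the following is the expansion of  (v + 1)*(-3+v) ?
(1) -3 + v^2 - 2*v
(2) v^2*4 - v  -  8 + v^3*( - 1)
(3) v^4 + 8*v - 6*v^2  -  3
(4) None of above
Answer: 1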